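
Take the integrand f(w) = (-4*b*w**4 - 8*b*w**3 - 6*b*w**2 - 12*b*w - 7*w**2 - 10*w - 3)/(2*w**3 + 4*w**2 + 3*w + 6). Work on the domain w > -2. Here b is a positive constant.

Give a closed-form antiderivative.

Whatever form F(w) takes, F'(w) = f(w) is non-negotiable.
Check: d/dw[(-4*b*w**2 - 4*log(w/2 + 1) - 5*log(2*w**2 + 3))/4] = (-4*b*w**4 - 8*b*w**3 - 6*b*w**2 - 12*b*w - 7*w**2 - 10*w - 3)/(2*w**3 + 4*w**2 + 3*w + 6) = f(w).

An antiderivative is F(w) = (-4*b*w**2 - 4*log(w/2 + 1) - 5*log(2*w**2 + 3))/4.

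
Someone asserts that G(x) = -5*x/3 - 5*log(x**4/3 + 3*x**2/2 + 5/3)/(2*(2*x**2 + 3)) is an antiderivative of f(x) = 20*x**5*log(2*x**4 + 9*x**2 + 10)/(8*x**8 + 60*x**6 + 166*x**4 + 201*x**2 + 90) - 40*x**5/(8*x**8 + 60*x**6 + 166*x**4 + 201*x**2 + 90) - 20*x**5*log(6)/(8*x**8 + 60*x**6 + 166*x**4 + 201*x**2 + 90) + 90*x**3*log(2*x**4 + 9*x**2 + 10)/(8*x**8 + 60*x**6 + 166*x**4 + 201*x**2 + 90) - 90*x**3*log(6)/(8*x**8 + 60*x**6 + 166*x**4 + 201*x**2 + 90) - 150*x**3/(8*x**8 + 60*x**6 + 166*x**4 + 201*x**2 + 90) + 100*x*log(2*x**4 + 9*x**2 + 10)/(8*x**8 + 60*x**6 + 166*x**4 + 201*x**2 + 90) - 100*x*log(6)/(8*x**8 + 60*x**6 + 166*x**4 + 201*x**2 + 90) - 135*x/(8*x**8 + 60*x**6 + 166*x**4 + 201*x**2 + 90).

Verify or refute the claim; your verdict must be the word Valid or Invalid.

Invalid: d/dx[G] - f = -5/3, which is not 0.

d/dx[G] = (-40*x**8 - 300*x**6 + 60*x**5*log(2*x**4 + 9*x**2 + 10) - 120*x**5 - 60*x**5*log(6) - 830*x**4 + 270*x**3*log(2*x**4 + 9*x**2 + 10) - 270*x**3*log(6) - 450*x**3 - 1005*x**2 + 300*x*log(2*x**4 + 9*x**2 + 10) - 300*x*log(6) - 405*x - 450)/(24*x**8 + 180*x**6 + 498*x**4 + 603*x**2 + 270)
d/dx[G] - f(x) = -5/3 != 0.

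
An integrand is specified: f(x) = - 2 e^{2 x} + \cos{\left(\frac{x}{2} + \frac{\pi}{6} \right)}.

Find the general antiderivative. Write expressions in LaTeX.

Integrate term by term and add the pieces.
Check: d/dx[- e^{2 x} + 2 \sin{\left(\frac{x}{2} + \frac{\pi}{6} \right)}] = - 2 e^{2 x} + \cos{\left(\frac{x}{2} + \frac{\pi}{6} \right)} = f(x).

F(x) = - e^{2 x} + 2 \sin{\left(\frac{x}{2} + \frac{\pi}{6} \right)} + C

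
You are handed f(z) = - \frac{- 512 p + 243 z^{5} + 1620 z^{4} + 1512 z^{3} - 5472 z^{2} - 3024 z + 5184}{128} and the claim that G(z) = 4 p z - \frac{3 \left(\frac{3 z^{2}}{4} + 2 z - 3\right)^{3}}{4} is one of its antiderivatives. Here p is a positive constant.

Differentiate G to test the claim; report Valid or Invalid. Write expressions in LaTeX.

Valid: G'(z) = f(z).

d/dz[G] = 4 p - \frac{243 z^{5}}{128} - \frac{405 z^{4}}{32} - \frac{189 z^{3}}{16} + \frac{171 z^{2}}{4} + \frac{189 z}{8} - \frac{81}{2}
This equals f(z) exactly, so the claim holds.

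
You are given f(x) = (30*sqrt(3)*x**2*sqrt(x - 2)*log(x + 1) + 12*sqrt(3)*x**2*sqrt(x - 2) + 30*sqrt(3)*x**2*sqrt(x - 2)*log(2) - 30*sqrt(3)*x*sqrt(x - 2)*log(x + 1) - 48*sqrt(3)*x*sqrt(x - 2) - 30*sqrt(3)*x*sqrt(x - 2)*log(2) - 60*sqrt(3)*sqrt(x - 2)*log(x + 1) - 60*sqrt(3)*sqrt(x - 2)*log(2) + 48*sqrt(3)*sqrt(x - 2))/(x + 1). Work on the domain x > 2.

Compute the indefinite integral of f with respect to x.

F(x) = 12*sqrt(3)*x**2*sqrt(x - 2)*log(x + 1) + 12*sqrt(3)*x**2*sqrt(x - 2)*log(2) - 48*sqrt(3)*x*sqrt(x - 2)*log(x + 1) - 48*sqrt(3)*x*sqrt(x - 2)*log(2) + 48*sqrt(3)*sqrt(x - 2)*log(x + 1) + 48*sqrt(3)*sqrt(x - 2)*log(2) + C

f has the shape u'v + uv' for u = 4*(3*x - 6)**(5/2)/3 and v = log(2*x + 2) — it is the derivative of the product u*v.
Check: d/dx[12*sqrt(3)*x**2*sqrt(x - 2)*log(x + 1) + 12*sqrt(3)*x**2*sqrt(x - 2)*log(2) - 48*sqrt(3)*x*sqrt(x - 2)*log(x + 1) - 48*sqrt(3)*x*sqrt(x - 2)*log(2) + 48*sqrt(3)*sqrt(x - 2)*log(x + 1) + 48*sqrt(3)*sqrt(x - 2)*log(2)] = (30*sqrt(3)*x**3*log(x + 1) + 12*sqrt(3)*x**3 + 30*sqrt(3)*x**3*log(2) - 90*sqrt(3)*x**2*log(x + 1) - 72*sqrt(3)*x**2 - 90*sqrt(3)*x**2*log(2) + 144*sqrt(3)*x + 120*sqrt(3)*log(x + 1) - 96*sqrt(3) + 120*sqrt(3)*log(2))/(x*sqrt(x - 2) + sqrt(x - 2)), which equals f(x).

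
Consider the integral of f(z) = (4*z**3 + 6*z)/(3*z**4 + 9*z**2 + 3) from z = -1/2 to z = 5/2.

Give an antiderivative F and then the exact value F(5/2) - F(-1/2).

The substitution u = 2*z**4/3 + 2*z**2 + 2/3 works: f is exactly (dF/du)*(du/dz) for that inner function.
F(z) = log(2*z**4/3 + 2*z**2 + 2/3)/3 is an antiderivative of f.
Check: d/dz[log(2*z**4/3 + 2*z**2 + 2/3)/3] = (4*z**3 + 6*z)/(3*z**4 + 9*z**2 + 3) = f(z).
F(5/2) = log(941/24)/3; F(-1/2) = log(29/24)/3.
Integral = F(5/2) - F(-1/2) = -log(29/24)/3 + log(941/24)/3.

Antiderivative: F(z) = log(2*z**4/3 + 2*z**2 + 2/3)/3; value = -log(29/24)/3 + log(941/24)/3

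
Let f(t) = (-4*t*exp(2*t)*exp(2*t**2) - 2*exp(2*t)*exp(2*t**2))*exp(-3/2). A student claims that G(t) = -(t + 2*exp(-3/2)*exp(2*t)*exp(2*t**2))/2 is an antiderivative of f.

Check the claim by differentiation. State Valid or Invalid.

d/dt[G] = (-8*t*exp(2*t)*exp(2*t**2) - 4*exp(2*t)*exp(2*t**2) - exp(3/2))*exp(-3/2)/2
d/dt[G] - f(t) = -1/2 != 0.

Invalid: d/dt[G] - f = -1/2, which is not 0.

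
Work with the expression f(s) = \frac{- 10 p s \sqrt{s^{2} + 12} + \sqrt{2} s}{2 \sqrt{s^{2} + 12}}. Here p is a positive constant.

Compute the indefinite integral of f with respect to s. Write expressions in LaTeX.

F(s) = - \frac{5 p s^{2} - \sqrt{2} \sqrt{s^{2} + 12}}{2} + C

For F(s) to be correct the identity F'(s) - f(s) = 0 must hold.
Check: d/ds[- \frac{5 p s^{2} - \sqrt{2} \sqrt{s^{2} + 12}}{2}] = \frac{- 10 p s \sqrt{s^{2} + 12} + \sqrt{2} s}{2 \sqrt{s^{2} + 12}} = f(s).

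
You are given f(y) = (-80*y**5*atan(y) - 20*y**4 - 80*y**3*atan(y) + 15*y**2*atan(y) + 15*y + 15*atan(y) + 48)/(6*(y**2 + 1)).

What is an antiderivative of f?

An antiderivative is F(y) = -10*y**4*atan(y)/3 + 5*y*atan(y)/2 + 8*atan(y).

Recognize the product-rule pattern: f = u'v + uv' with u = -10*y**4/3 + 5*y/2 + 8, v = atan(y), so integration by parts undoes it.
Check: d/dy[-10*y**4*atan(y)/3 + 5*y*atan(y)/2 + 8*atan(y)] = (-80*y**5*atan(y) - 20*y**4 - 80*y**3*atan(y) + 15*y**2*atan(y) + 15*y + 15*atan(y) + 48)/(6*y**2 + 6), which equals f(y).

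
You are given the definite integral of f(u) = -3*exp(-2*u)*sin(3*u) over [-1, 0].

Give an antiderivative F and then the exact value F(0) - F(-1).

Any candidate F(u) must reproduce f(u) exactly when differentiated.
F(u) = 6*exp(-2*u)*sin(3*u)/13 + 9*exp(-2*u)*cos(3*u)/13 is an antiderivative of f.
Check: d/du[6*exp(-2*u)*sin(3*u)/13 + 9*exp(-2*u)*cos(3*u)/13] = -3*exp(-2*u)*sin(3*u) = f(u).
F(0) = 9/13; F(-1) = 9*exp(2)*cos(3)/13 - 6*exp(2)*sin(3)/13.
Integral = F(0) - F(-1) = 6*exp(2)*sin(3)/13 + 9/13 - 9*exp(2)*cos(3)/13.

Antiderivative: F(u) = 6*exp(-2*u)*sin(3*u)/13 + 9*exp(-2*u)*cos(3*u)/13; value = 6*exp(2)*sin(3)/13 + 9/13 - 9*exp(2)*cos(3)/13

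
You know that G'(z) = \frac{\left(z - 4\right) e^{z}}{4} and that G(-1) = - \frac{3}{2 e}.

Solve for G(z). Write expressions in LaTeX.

Recognize the product-rule pattern: G'(z) = u'v + uv' with u = \frac{z}{4} - \frac{5}{4}, v = e^{z}, so integration by parts undoes it.
A general antiderivative is \frac{\left(z - 5\right) e^{z}}{4} + C.
The condition gives C = - \frac{3}{2 e} - (- \frac{3}{2 e}) = 0.
So G(z) = \frac{\left(z - 5\right) e^{z}}{4}.
Check: d/dz[\frac{\left(z - 5\right) e^{z}}{4}] = \frac{z e^{z}}{4} - e^{z}, which equals G'(z).

G(z) = \frac{\left(z - 5\right) e^{z}}{4}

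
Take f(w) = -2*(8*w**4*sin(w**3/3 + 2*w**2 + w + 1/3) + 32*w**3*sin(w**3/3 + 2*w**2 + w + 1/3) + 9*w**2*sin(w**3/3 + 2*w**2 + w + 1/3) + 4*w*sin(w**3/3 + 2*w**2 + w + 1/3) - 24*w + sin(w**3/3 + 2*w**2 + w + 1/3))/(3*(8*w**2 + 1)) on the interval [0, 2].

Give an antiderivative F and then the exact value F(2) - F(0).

Antiderivative: F(w) = (3*log(4*w**2 + 1/2) + 2*cos(w**3/3 + 2*w**2 + w + 1/3))/3; value = -2*cos(1/3)/3 + 2*cos(13)/3 + log(2) + log(33/2)

Since d/dw undoes antidifferentiation here, F'(w) = f(w) is required of F(w).
F(w) = (3*log(4*w**2 + 1/2) + 2*cos(w**3/3 + 2*w**2 + w + 1/3))/3 is an antiderivative of f.
Check: d/dw[(3*log(4*w**2 + 1/2) + 2*cos(w**3/3 + 2*w**2 + w + 1/3))/3] = (-16*w**4*sin(w**3/3 + 2*w**2 + w + 1/3) - 64*w**3*sin(w**3/3 + 2*w**2 + w + 1/3) - 18*w**2*sin(w**3/3 + 2*w**2 + w + 1/3) - 8*w*sin(w**3/3 + 2*w**2 + w + 1/3) + 48*w - 2*sin(w**3/3 + 2*w**2 + w + 1/3))/(24*w**2 + 3), which equals f(w).
F(2) = 2*cos(13)/3 + log(33/2); F(0) = -log(2) + 2*cos(1/3)/3.
Integral = F(2) - F(0) = -2*cos(1/3)/3 + 2*cos(13)/3 + log(2) + log(33/2).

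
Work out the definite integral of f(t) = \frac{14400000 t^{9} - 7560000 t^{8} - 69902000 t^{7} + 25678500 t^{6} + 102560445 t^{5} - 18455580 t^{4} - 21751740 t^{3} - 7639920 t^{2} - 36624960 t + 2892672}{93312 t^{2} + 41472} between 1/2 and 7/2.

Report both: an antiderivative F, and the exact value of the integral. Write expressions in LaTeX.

Since d/dt undoes antidifferentiation here, F'(t) = f(t) is required of F(t).
F(t) = \frac{5 \left(\frac{5 t^{2}}{3} - \frac{t}{4} - 3\right)^{4}}{2} + \frac{3 \operatorname{atan}{\left(\frac{3 t}{2} \right)}}{2} is an antiderivative of f.
Check: d/dt[\frac{5 \left(\frac{5 t^{2}}{3} - \frac{t}{4} - 3\right)^{4}}{2} + \frac{3 \operatorname{atan}{\left(\frac{3 t}{2} \right)}}{2}] = \frac{14400000 t^{9} - 7560000 t^{8} - 69902000 t^{7} + 25678500 t^{6} + 102560445 t^{5} - 18455580 t^{4} - 21751740 t^{3} - 7639920 t^{2} - 36624960 t + 2892672}{93312 t^{2} + 41472} = f(t).
F(7/2) = \frac{3 \operatorname{atan}{\left(\frac{21}{4} \right)}}{2} + \frac{124202984405}{663552}; F(1/2) = \frac{3 \operatorname{atan}{\left(\frac{3}{4} \right)}}{2} + \frac{89253125}{663552}.
Integral = F(7/2) - F(1/2) = - \frac{3 \operatorname{atan}{\left(\frac{3}{4} \right)}}{2} + \frac{3 \operatorname{atan}{\left(\frac{21}{4} \right)}}{2} + \frac{2585702735}{13824}.

Antiderivative: F(t) = \frac{5 \left(\frac{5 t^{2}}{3} - \frac{t}{4} - 3\right)^{4}}{2} + \frac{3 \operatorname{atan}{\left(\frac{3 t}{2} \right)}}{2}; value = - \frac{3 \operatorname{atan}{\left(\frac{3}{4} \right)}}{2} + \frac{3 \operatorname{atan}{\left(\frac{21}{4} \right)}}{2} + \frac{2585702735}{13824}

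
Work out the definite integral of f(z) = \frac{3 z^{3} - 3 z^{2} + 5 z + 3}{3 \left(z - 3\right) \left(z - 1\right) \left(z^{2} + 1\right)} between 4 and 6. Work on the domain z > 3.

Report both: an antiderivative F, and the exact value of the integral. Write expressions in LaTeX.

Factor the denominator (3 \left(z - 3\right) \left(z - 1\right) \left(z^{2} + 1\right)) and decompose: f = \frac{7 z + 1}{15 \left(z^{2} + 1\right)} - \frac{2}{3 \left(z - 1\right)} + \frac{6}{5 \left(z - 3\right)}; each piece integrates to a log, atan, or power term.
F(z) = \frac{6 \log{\left(z - 3 \right)}}{5} - \frac{2 \log{\left(z - 1 \right)}}{3} + \frac{7 \log{\left(z^{2} + 1 \right)}}{30} + \frac{\operatorname{atan}{\left(z \right)}}{15} is an antiderivative of f.
Check: d/dz[\frac{6 \log{\left(z - 3 \right)}}{5} - \frac{2 \log{\left(z - 1 \right)}}{3} + \frac{7 \log{\left(z^{2} + 1 \right)}}{30} + \frac{\operatorname{atan}{\left(z \right)}}{15}] = \frac{3 z^{3} - 3 z^{2} + 5 z + 3}{3 z^{4} - 12 z^{3} + 12 z^{2} - 12 z + 9}, which equals f(z).
F(6) = - \frac{2 \log{\left(5 \right)}}{3} + \frac{\operatorname{atan}{\left(6 \right)}}{15} + \frac{7 \log{\left(37 \right)}}{30} + \frac{6 \log{\left(3 \right)}}{5}; F(4) = - \frac{2 \log{\left(3 \right)}}{3} + \frac{\operatorname{atan}{\left(4 \right)}}{15} + \frac{7 \log{\left(17 \right)}}{30}.
Integral = F(6) - F(4) = - \frac{2 \log{\left(5 \right)}}{3} - \frac{7 \log{\left(17 \right)}}{30} - \frac{\operatorname{atan}{\left(4 \right)}}{15} + \frac{\operatorname{atan}{\left(6 \right)}}{15} + \frac{7 \log{\left(37 \right)}}{30} + \frac{28 \log{\left(3 \right)}}{15}.

Antiderivative: F(z) = \frac{6 \log{\left(z - 3 \right)}}{5} - \frac{2 \log{\left(z - 1 \right)}}{3} + \frac{7 \log{\left(z^{2} + 1 \right)}}{30} + \frac{\operatorname{atan}{\left(z \right)}}{15}; value = - \frac{2 \log{\left(5 \right)}}{3} - \frac{7 \log{\left(17 \right)}}{30} - \frac{\operatorname{atan}{\left(4 \right)}}{15} + \frac{\operatorname{atan}{\left(6 \right)}}{15} + \frac{7 \log{\left(37 \right)}}{30} + \frac{28 \log{\left(3 \right)}}{15}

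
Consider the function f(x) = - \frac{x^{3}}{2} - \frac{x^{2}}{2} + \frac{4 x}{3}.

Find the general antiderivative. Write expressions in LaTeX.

F(x) = - \frac{x^{2} \left(3 x^{2} + 4 x - 16\right)}{24} + C

Integrate term by term and add the pieces.
Check: d/dx[- \frac{x^{2} \left(3 x^{2} + 4 x - 16\right)}{24}] = - \frac{x^{3}}{2} - \frac{x^{2}}{2} + \frac{4 x}{3} = f(x).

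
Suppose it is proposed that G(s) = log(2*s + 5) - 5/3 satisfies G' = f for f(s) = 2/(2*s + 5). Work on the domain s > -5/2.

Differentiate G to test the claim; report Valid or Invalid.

Valid. The derivative of G reproduces f.

d/ds[G] = 2/(2*s + 5)
This equals f(s) exactly, so the claim holds.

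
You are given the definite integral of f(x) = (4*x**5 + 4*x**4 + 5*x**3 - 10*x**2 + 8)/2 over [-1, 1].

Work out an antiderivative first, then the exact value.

Antiderivative: F(x) = x**6/3 + 2*x**5/5 + 5*x**4/8 - 5*x**3/3 + 4*x; value = 82/15

Differentiate the proposed F(x) back; it has to land on f(x) exactly.
F(x) = x**6/3 + 2*x**5/5 + 5*x**4/8 - 5*x**3/3 + 4*x is an antiderivative of f.
Check: d/dx[x**6/3 + 2*x**5/5 + 5*x**4/8 - 5*x**3/3 + 4*x] = 2*x**5 + 2*x**4 + 5*x**3/2 - 5*x**2 + 4, which equals f(x).
F(1) = 443/120; F(-1) = -71/40.
Integral = F(1) - F(-1) = 82/15.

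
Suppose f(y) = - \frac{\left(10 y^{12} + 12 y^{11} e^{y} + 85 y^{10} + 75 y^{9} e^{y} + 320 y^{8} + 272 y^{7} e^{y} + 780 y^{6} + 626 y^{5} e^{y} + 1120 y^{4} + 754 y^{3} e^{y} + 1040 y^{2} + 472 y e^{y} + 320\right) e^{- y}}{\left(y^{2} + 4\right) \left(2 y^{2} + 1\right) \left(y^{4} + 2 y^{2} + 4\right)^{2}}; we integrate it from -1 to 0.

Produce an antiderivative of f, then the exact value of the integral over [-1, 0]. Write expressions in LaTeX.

Antiderivative: F(y) = - \frac{3 \log{\left(\frac{y^{4}}{3} + \frac{3 y^{2}}{2} + \frac{2}{3} \right)}}{2} + 5 e^{- y} + \frac{5}{2 y^{4} + 4 y^{2} + 8}; value = - 5 e - \frac{3 \log{\left(\frac{2}{3} \right)}}{2} + \frac{3 \log{\left(\frac{5}{2} \right)}}{2} + \frac{295}{56}

A first test for any F(y): its y-derivative must equal f(y) identically.
F(y) = - \frac{3 \log{\left(\frac{y^{4}}{3} + \frac{3 y^{2}}{2} + \frac{2}{3} \right)}}{2} + 5 e^{- y} + \frac{5}{2 y^{4} + 4 y^{2} + 8} is an antiderivative of f.
Check: d/dy[- \frac{3 \log{\left(\frac{y^{4}}{3} + \frac{3 y^{2}}{2} + \frac{2}{3} \right)}}{2} + 5 e^{- y} + \frac{5}{2 y^{4} + 4 y^{2} + 8}] = \frac{- 10 y^{12} - 12 y^{11} e^{y} - 85 y^{10} - 75 y^{9} e^{y} - 320 y^{8} - 272 y^{7} e^{y} - 780 y^{6} - 626 y^{5} e^{y} - 1120 y^{4} - 754 y^{3} e^{y} - 1040 y^{2} - 472 y e^{y} - 320}{2 y^{12} e^{y} + 17 y^{10} e^{y} + 64 y^{8} e^{y} + 156 y^{6} e^{y} + 224 y^{4} e^{y} + 208 y^{2} e^{y} + 64 e^{y}}, which equals f(y).
F(0) = \frac{45}{8} - \frac{3 \log{\left(\frac{2}{3} \right)}}{2}; F(-1) = - \frac{3 \log{\left(\frac{5}{2} \right)}}{2} + \frac{5}{14} + 5 e.
Integral = F(0) - F(-1) = - 5 e - \frac{3 \log{\left(\frac{2}{3} \right)}}{2} + \frac{3 \log{\left(\frac{5}{2} \right)}}{2} + \frac{295}{56}.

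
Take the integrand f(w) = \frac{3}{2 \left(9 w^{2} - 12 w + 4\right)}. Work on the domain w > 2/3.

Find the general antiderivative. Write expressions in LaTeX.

Since d/dw undoes antidifferentiation here, F'(w) = f(w) is required of F(w).
Check: d/dw[- \frac{1}{2 \left(3 w - 2\right)}] = \frac{3}{18 w^{2} - 24 w + 8}, which equals f(w).

F(w) = - \frac{1}{2 \left(3 w - 2\right)} + C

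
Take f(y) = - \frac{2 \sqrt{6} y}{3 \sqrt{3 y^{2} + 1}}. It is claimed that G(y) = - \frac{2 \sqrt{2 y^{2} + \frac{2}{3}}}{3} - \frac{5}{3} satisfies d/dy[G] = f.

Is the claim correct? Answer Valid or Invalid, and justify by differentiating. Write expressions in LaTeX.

Valid. The derivative of G reproduces f.

d/dy[G] = - \frac{2 \sqrt{6} y}{3 \sqrt{3 y^{2} + 1}}
This equals f(y) exactly, so the claim holds.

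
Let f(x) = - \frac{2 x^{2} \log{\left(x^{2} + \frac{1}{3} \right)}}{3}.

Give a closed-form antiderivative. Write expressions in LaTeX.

An antiderivative is F(x) = - \frac{2 x^{3} \log{\left(x^{2} + \frac{1}{3} \right)}}{9} + \frac{4 x^{3}}{27} - \frac{4 x}{27} + \frac{4 \sqrt{3} \operatorname{atan}{\left(\sqrt{3} x \right)}}{81}.

Check any antiderivative F(x) by computing F'(x) and comparing it with f(x).
Check: d/dx[- \frac{2 x^{3} \log{\left(x^{2} + \frac{1}{3} \right)}}{9} + \frac{4 x^{3}}{27} - \frac{4 x}{27} + \frac{4 \sqrt{3} \operatorname{atan}{\left(\sqrt{3} x \right)}}{81}] = - \frac{2 x^{2} \log{\left(x^{2} + \frac{1}{3} \right)}}{3} = f(x).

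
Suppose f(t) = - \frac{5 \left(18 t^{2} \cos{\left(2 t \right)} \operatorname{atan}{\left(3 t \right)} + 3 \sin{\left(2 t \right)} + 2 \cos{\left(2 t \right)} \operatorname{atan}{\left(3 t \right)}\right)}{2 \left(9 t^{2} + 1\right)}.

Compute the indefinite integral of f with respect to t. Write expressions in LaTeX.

F(t) = - \frac{5 \sin{\left(2 t \right)} \operatorname{atan}{\left(3 t \right)}}{2} + C

f has the shape u'v + uv' for u = - \frac{5 \operatorname{atan}{\left(3 t \right)}}{2} and v = \sin{\left(2 t \right)} — it is the derivative of the product u*v.
Check: d/dt[- \frac{5 \sin{\left(2 t \right)} \operatorname{atan}{\left(3 t \right)}}{2}] = \frac{- 90 t^{2} \cos{\left(2 t \right)} \operatorname{atan}{\left(3 t \right)} - 15 \sin{\left(2 t \right)} - 10 \cos{\left(2 t \right)} \operatorname{atan}{\left(3 t \right)}}{18 t^{2} + 2}, which equals f(t).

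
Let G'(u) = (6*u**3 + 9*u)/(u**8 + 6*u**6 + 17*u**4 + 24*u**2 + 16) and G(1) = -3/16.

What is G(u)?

G(u) = -3/(2*u**4 + 6*u**2 + 8)

The substitution w = u**4/2 + 3*u**2/2 + 2 works: G'(u) is exactly (dG/dw)*(dw/du) for that inner function.
A general antiderivative is -3/(4*(u**4/2 + 3*u**2/2 + 2)) + C.
The condition gives C = -3/16 - (-3/16) = 0.
So G(u) = -3/(2*u**4 + 6*u**2 + 8).
Check: d/du[-3/(2*u**4 + 6*u**2 + 8)] = (6*u**3 + 9*u)/(u**8 + 6*u**6 + 17*u**4 + 24*u**2 + 16) = G'(u).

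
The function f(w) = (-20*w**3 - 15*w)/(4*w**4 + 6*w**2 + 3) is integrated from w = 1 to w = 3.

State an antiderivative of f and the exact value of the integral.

f matches the chain-rule pattern g'(h)*h' with inner function h(w) = 2*w**4/3 + w**2 + 1/2; substituting u = h(w) collapses the integral.
F(w) = -5*log(2*w**4/3 + w**2 + 1/2)/4 is an antiderivative of f.
Check: d/dw[-5*log(2*w**4/3 + w**2 + 1/2)/4] = (-20*w**3 - 15*w)/(4*w**4 + 6*w**2 + 3) = f(w).
F(3) = -5*log(127/2)/4; F(1) = -5*log(13/6)/4.
Integral = F(3) - F(1) = -5*log(127/2)/4 + 5*log(13/6)/4.

Antiderivative: F(w) = -5*log(2*w**4/3 + w**2 + 1/2)/4; value = -5*log(127/2)/4 + 5*log(13/6)/4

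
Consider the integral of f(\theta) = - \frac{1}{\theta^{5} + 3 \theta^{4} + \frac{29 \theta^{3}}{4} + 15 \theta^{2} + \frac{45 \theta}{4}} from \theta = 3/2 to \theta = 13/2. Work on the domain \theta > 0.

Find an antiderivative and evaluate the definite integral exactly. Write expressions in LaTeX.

The denominator factors as \theta \left(2 \theta + 3\right)^{2} \left(\theta^{2} + 5\right); partial fractions split f into directly integrable pieces: - \frac{4 \left(11 \theta - 60\right)}{4205 \left(\theta^{2} + 5\right)} + \frac{1504}{7569 \left(2 \theta + 3\right)} + \frac{32}{87 \left(2 \theta + 3\right)^{2}} - \frac{4}{45 \theta}.
F(\theta) = - \frac{4 \log{\left(\theta \right)}}{45} + \frac{752 \log{\left(\theta + \frac{3}{2} \right)}}{7569} - \frac{22 \log{\left(\theta^{2} + 5 \right)}}{4205} + \frac{48 \sqrt{5} \operatorname{atan}{\left(\frac{\sqrt{5} \theta}{5} \right)}}{4205} - \frac{16}{174 \theta + 261} is an antiderivative of f.
Check: d/d\theta[- \frac{4 \log{\left(\theta \right)}}{45} + \frac{752 \log{\left(\theta + \frac{3}{2} \right)}}{7569} - \frac{22 \log{\left(\theta^{2} + 5 \right)}}{4205} + \frac{48 \sqrt{5} \operatorname{atan}{\left(\frac{\sqrt{5} \theta}{5} \right)}}{4205} - \frac{16}{174 \theta + 261}] = - \frac{4}{4 \theta^{5} + 12 \theta^{4} + 29 \theta^{3} + 60 \theta^{2} + 45 \theta}, which equals f(\theta).
F(13/2) = - \frac{4 \log{\left(\frac{13}{2} \right)}}{45} - \frac{22 \log{\left(\frac{189}{4} \right)}}{4205} - \frac{1}{87} + \frac{48 \sqrt{5} \operatorname{atan}{\left(\frac{13 \sqrt{5}}{10} \right)}}{4205} + \frac{752 \log{\left(8 \right)}}{7569}; F(3/2) = - \frac{4 \log{\left(\frac{3}{2} \right)}}{45} - \frac{8}{261} - \frac{22 \log{\left(\frac{29}{4} \right)}}{4205} + \frac{48 \sqrt{5} \operatorname{atan}{\left(\frac{3 \sqrt{5}}{10} \right)}}{4205} + \frac{752 \log{\left(3 \right)}}{7569}.
Integral = F(13/2) - F(3/2) = - \frac{4 \log{\left(\frac{13}{2} \right)}}{45} - \frac{752 \log{\left(3 \right)}}{7569} - \frac{22 \log{\left(\frac{189}{4} \right)}}{4205} - \frac{48 \sqrt{5} \operatorname{atan}{\left(\frac{3 \sqrt{5}}{10} \right)}}{4205} + \frac{22 \log{\left(\frac{29}{4} \right)}}{4205} + \frac{5}{261} + \frac{48 \sqrt{5} \operatorname{atan}{\left(\frac{13 \sqrt{5}}{10} \right)}}{4205} + \frac{4 \log{\left(\frac{3}{2} \right)}}{45} + \frac{752 \log{\left(8 \right)}}{7569}.

Antiderivative: F(\theta) = - \frac{4 \log{\left(\theta \right)}}{45} + \frac{752 \log{\left(\theta + \frac{3}{2} \right)}}{7569} - \frac{22 \log{\left(\theta^{2} + 5 \right)}}{4205} + \frac{48 \sqrt{5} \operatorname{atan}{\left(\frac{\sqrt{5} \theta}{5} \right)}}{4205} - \frac{16}{174 \theta + 261}; value = - \frac{4 \log{\left(\frac{13}{2} \right)}}{45} - \frac{752 \log{\left(3 \right)}}{7569} - \frac{22 \log{\left(\frac{189}{4} \right)}}{4205} - \frac{48 \sqrt{5} \operatorname{atan}{\left(\frac{3 \sqrt{5}}{10} \right)}}{4205} + \frac{22 \log{\left(\frac{29}{4} \right)}}{4205} + \frac{5}{261} + \frac{48 \sqrt{5} \operatorname{atan}{\left(\frac{13 \sqrt{5}}{10} \right)}}{4205} + \frac{4 \log{\left(\frac{3}{2} \right)}}{45} + \frac{752 \log{\left(8 \right)}}{7569}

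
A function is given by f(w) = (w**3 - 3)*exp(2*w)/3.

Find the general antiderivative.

F(w) = (4*w**3 - 6*w**2 + 6*w - 15)*exp(2*w)/24 + C

Recognize the product-rule pattern: f = u'v + uv' with u = w**3/6 - w**2/4 + w/4 - 5/8, v = exp(2*w), so integration by parts undoes it.
Check: d/dw[(4*w**3 - 6*w**2 + 6*w - 15)*exp(2*w)/24] = w**3*exp(2*w)/3 - exp(2*w), which equals f(w).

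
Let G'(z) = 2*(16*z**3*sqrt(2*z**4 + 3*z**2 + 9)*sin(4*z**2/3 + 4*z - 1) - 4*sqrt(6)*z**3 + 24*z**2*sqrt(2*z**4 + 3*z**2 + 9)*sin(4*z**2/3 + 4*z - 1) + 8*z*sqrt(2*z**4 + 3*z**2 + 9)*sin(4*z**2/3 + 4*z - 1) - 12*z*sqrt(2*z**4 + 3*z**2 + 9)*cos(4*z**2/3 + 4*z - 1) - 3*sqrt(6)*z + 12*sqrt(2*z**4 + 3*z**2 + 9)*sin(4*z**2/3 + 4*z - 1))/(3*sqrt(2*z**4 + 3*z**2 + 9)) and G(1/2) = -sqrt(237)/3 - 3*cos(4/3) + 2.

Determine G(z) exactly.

G(z) = -2*(6*z**2*cos(4*z**2/3 + 4*z - 1) + sqrt(6)*sqrt(2*z**4 + 3*z**2 + 9) + 3*cos(4*z**2/3 + 4*z - 1) - 3)/3

Any candidate G(z) must reproduce the stated G'(z) exactly.
A general antiderivative is 3*(-4*z**2/3 - 2/3)*cos(4*z**2/3 + 4*z - 1) - 4*sqrt(z**4/3 + z**2/2 + 3/2) + C.
The condition gives C = -sqrt(237)/3 - 3*cos(4/3) + 2 - (-sqrt(237)/3 - 3*cos(4/3)) = 2.
So G(z) = -2*(6*z**2*cos(4*z**2/3 + 4*z - 1) + sqrt(6)*sqrt(2*z**4 + 3*z**2 + 9) + 3*cos(4*z**2/3 + 4*z - 1) - 3)/3.
Check: d/dz[-2*(6*z**2*cos(4*z**2/3 + 4*z - 1) + sqrt(6)*sqrt(2*z**4 + 3*z**2 + 9) + 3*cos(4*z**2/3 + 4*z - 1) - 3)/3] = (32*z**3*sqrt(2*z**4 + 3*z**2 + 9)*sin(4*z**2/3 + 4*z - 1) - 8*sqrt(6)*z**3 + 48*z**2*sqrt(2*z**4 + 3*z**2 + 9)*sin(4*z**2/3 + 4*z - 1) + 16*z*sqrt(2*z**4 + 3*z**2 + 9)*sin(4*z**2/3 + 4*z - 1) - 24*z*sqrt(2*z**4 + 3*z**2 + 9)*cos(4*z**2/3 + 4*z - 1) - 6*sqrt(6)*z + 24*sqrt(2*z**4 + 3*z**2 + 9)*sin(4*z**2/3 + 4*z - 1))/(3*sqrt(2*z**4 + 3*z**2 + 9)), which equals G'(z).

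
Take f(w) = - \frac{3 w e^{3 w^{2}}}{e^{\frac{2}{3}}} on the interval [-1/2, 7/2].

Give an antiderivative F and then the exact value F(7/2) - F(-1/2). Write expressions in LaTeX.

Antiderivative: F(w) = - \frac{e^{3 w^{2} - \frac{2}{3}}}{2}; value = - \frac{e^{\frac{433}{12}}}{2} + \frac{e^{\frac{1}{12}}}{2}

f matches the chain-rule pattern g'(h)*h' with inner function h(w) = 3 w^{2} - \frac{2}{3}; substituting u = h(w) collapses the integral.
F(w) = - \frac{e^{3 w^{2} - \frac{2}{3}}}{2} is an antiderivative of f.
Check: d/dw[- \frac{e^{3 w^{2} - \frac{2}{3}}}{2}] = - \frac{3 w e^{3 w^{2}}}{e^{\frac{2}{3}}} = f(w).
F(7/2) = - \frac{e^{\frac{433}{12}}}{2}; F(-1/2) = - \frac{e^{\frac{1}{12}}}{2}.
Integral = F(7/2) - F(-1/2) = - \frac{e^{\frac{433}{12}}}{2} + \frac{e^{\frac{1}{12}}}{2}.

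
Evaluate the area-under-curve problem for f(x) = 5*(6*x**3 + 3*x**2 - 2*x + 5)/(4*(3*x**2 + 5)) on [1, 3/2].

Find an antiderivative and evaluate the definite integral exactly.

Antiderivative: F(x) = 5*x**2/4 + 5*x/4 - 5*log(x**2 + 5/3)/2; value = -5*log(47/12)/2 + 35/16 + 5*log(8/3)/2

A first test for any F(x): its x-derivative must equal f(x) identically.
F(x) = 5*x**2/4 + 5*x/4 - 5*log(x**2 + 5/3)/2 is an antiderivative of f.
Check: d/dx[5*x**2/4 + 5*x/4 - 5*log(x**2 + 5/3)/2] = (30*x**3 + 15*x**2 - 10*x + 25)/(12*x**2 + 20), which equals f(x).
F(3/2) = 75/16 - 5*log(47/12)/2; F(1) = 5/2 - 5*log(8/3)/2.
Integral = F(3/2) - F(1) = -5*log(47/12)/2 + 35/16 + 5*log(8/3)/2.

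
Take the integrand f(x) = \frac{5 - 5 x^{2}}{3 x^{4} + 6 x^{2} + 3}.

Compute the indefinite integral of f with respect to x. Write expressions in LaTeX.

f has the shape u'v + uv' for u = \frac{5 x}{3} and v = \frac{1}{x^{2} + 1} — it is the derivative of the product u*v.
Check: d/dx[\frac{5 x}{3 \left(x^{2} + 1\right)}] = \frac{5 - 5 x^{2}}{3 x^{4} + 6 x^{2} + 3} = f(x).

F(x) = \frac{5 x}{3 \left(x^{2} + 1\right)} + C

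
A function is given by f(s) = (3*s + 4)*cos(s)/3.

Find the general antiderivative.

F(s) = (3*s*sin(s) + 4*sin(s) + 3*cos(s))/3 + C

For F(s) to be correct the identity F'(s) - f(s) = 0 must hold.
Check: d/ds[(3*s*sin(s) + 4*sin(s) + 3*cos(s))/3] = s*cos(s) + 4*cos(s)/3, which equals f(s).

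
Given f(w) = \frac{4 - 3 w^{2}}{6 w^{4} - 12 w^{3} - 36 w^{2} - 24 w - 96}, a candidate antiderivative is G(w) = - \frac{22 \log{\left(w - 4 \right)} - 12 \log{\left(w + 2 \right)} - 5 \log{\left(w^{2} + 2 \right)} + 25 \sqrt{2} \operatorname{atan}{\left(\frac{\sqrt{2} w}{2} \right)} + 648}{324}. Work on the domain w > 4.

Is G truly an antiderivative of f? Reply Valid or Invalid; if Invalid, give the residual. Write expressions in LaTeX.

d/dw[G] = \frac{4 - 3 w^{2}}{6 w^{4} - 12 w^{3} - 36 w^{2} - 24 w - 96}
This equals f(w) exactly, so the claim holds.

Valid - differentiating G returns exactly f.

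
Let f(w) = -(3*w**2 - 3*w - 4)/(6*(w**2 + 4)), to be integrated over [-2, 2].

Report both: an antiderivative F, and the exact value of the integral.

Check any antiderivative F(w) by computing F'(w) and comparing it with f(w).
F(w) = -w/2 + log(w**2 + 4)/4 + 4*atan(w/2)/3 is an antiderivative of f.
Check: d/dw[-w/2 + log(w**2 + 4)/4 + 4*atan(w/2)/3] = (-3*w**2 + 3*w + 4)/(6*w**2 + 24), which equals f(w).
F(2) = -1 + log(8)/4 + pi/3; F(-2) = -pi/3 + log(8)/4 + 1.
Integral = F(2) - F(-2) = -2 + 2*pi/3.

Antiderivative: F(w) = -w/2 + log(w**2 + 4)/4 + 4*atan(w/2)/3; value = -2 + 2*pi/3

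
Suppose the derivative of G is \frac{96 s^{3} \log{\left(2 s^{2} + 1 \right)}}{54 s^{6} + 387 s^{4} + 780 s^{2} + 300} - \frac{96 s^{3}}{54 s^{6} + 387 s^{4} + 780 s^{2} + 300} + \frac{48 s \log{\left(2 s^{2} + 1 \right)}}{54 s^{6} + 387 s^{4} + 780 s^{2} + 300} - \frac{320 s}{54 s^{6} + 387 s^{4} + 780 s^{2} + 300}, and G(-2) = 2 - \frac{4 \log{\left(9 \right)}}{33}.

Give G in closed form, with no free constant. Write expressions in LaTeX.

G(s) = \frac{2 \left(9 s^{2} - 4 \log{\left(2 s^{2} + 1 \right)} + 30\right)}{3 \left(3 s^{2} + 10\right)}

G'(s) has the shape u'v + uv' for u = - \frac{4}{3 \left(\frac{3 s^{2}}{2} + 5\right)} and v = \log{\left(2 s^{2} + 1 \right)} — it is the derivative of the product u*v.
A general antiderivative is - \frac{4 \log{\left(2 s^{2} + 1 \right)}}{3 \left(\frac{3 s^{2}}{2} + 5\right)} + C.
The condition gives C = 2 - \frac{4 \log{\left(9 \right)}}{33} - (- \frac{4 \log{\left(9 \right)}}{33}) = 2.
So G(s) = \frac{2 \left(9 s^{2} - 4 \log{\left(2 s^{2} + 1 \right)} + 30\right)}{3 \left(3 s^{2} + 10\right)}.
Check: d/ds[\frac{2 \left(9 s^{2} - 4 \log{\left(2 s^{2} + 1 \right)} + 30\right)}{3 \left(3 s^{2} + 10\right)}] = \frac{96 s^{3} \log{\left(2 s^{2} + 1 \right)} - 96 s^{3} + 48 s \log{\left(2 s^{2} + 1 \right)} - 320 s}{54 s^{6} + 387 s^{4} + 780 s^{2} + 300}, which equals G'(s).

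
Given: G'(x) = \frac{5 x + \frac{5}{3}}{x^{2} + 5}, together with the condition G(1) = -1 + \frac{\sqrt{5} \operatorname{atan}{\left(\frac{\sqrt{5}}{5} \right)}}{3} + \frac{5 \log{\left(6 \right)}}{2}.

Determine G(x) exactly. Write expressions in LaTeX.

G(x) = \frac{5 \log{\left(x^{2} + 5 \right)}}{2} + \frac{\sqrt{5} \operatorname{atan}{\left(\frac{\sqrt{5} x}{5} \right)}}{3} - 1

Recover the given G'(x) by differentiating a candidate G(x); any mismatch rules it out.
A general antiderivative is \frac{5 \log{\left(x^{2} + 5 \right)}}{2} + \frac{\sqrt{5} \operatorname{atan}{\left(\frac{\sqrt{5} x}{5} \right)}}{3} + C.
The condition gives C = -1 + \frac{\sqrt{5} \operatorname{atan}{\left(\frac{\sqrt{5}}{5} \right)}}{3} + \frac{5 \log{\left(6 \right)}}{2} - (\frac{\sqrt{5} \operatorname{atan}{\left(\frac{\sqrt{5}}{5} \right)}}{3} + \frac{5 \log{\left(6 \right)}}{2}) = -1.
So G(x) = \frac{5 \log{\left(x^{2} + 5 \right)}}{2} + \frac{\sqrt{5} \operatorname{atan}{\left(\frac{\sqrt{5} x}{5} \right)}}{3} - 1.
Check: d/dx[\frac{5 \log{\left(x^{2} + 5 \right)}}{2} + \frac{\sqrt{5} \operatorname{atan}{\left(\frac{\sqrt{5} x}{5} \right)}}{3} - 1] = \frac{15 x + 5}{3 x^{2} + 15}, which equals G'(x).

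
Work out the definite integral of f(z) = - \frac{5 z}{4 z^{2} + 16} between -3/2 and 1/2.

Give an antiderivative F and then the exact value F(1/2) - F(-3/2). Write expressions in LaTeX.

Antiderivative: F(z) = - \frac{5 \log{\left(z^{2} + 4 \right)}}{8}; value = - \frac{5 \log{\left(\frac{17}{4} \right)}}{8} + \frac{5 \log{\left(\frac{25}{4} \right)}}{8}

f matches the chain-rule pattern g'(h)*h' with inner function h(z) = z^{2} + 4; substituting u = h(z) collapses the integral.
F(z) = - \frac{5 \log{\left(z^{2} + 4 \right)}}{8} is an antiderivative of f.
Check: d/dz[- \frac{5 \log{\left(z^{2} + 4 \right)}}{8}] = - \frac{5 z}{4 z^{2} + 16} = f(z).
F(1/2) = - \frac{5 \log{\left(\frac{17}{4} \right)}}{8}; F(-3/2) = - \frac{5 \log{\left(\frac{25}{4} \right)}}{8}.
Integral = F(1/2) - F(-3/2) = - \frac{5 \log{\left(\frac{17}{4} \right)}}{8} + \frac{5 \log{\left(\frac{25}{4} \right)}}{8}.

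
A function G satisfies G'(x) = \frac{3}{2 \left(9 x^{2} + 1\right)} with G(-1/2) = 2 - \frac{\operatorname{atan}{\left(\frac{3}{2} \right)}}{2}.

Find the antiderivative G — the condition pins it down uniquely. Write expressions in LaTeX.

G(x) = \frac{\operatorname{atan}{\left(3 x \right)} + 4}{2}

The proposed G(x) is checked by its d/dx: the result must match the given G'(x).
A general antiderivative is \frac{\operatorname{atan}{\left(3 x \right)}}{2} + C.
The condition gives C = 2 - \frac{\operatorname{atan}{\left(\frac{3}{2} \right)}}{2} - (- \frac{\operatorname{atan}{\left(\frac{3}{2} \right)}}{2}) = 2.
So G(x) = \frac{\operatorname{atan}{\left(3 x \right)} + 4}{2}.
Check: d/dx[\frac{\operatorname{atan}{\left(3 x \right)} + 4}{2}] = \frac{3}{18 x^{2} + 2}, which equals G'(x).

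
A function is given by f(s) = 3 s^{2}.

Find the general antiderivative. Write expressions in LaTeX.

F(s) = s^{3} + C

Any candidate F(s) must reproduce f(s) exactly when differentiated.
Check: d/ds[s^{3}] = 3 s^{2} = f(s).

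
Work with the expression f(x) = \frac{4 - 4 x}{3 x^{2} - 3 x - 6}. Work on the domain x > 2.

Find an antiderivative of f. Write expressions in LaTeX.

The denominator factors as 3 \left(x - 2\right) \left(x + 1\right); partial fractions split f into directly integrable pieces: - \frac{8}{9 \left(x + 1\right)} - \frac{4}{9 \left(x - 2\right)}.
Check: d/dx[\frac{4 \left(- \log{\left(x - 2 \right)} - 2 \log{\left(x + 1 \right)}\right)}{9}] = \frac{4 - 4 x}{3 x^{2} - 3 x - 6} = f(x).

An antiderivative is F(x) = \frac{4 \left(- \log{\left(x - 2 \right)} - 2 \log{\left(x + 1 \right)}\right)}{9}.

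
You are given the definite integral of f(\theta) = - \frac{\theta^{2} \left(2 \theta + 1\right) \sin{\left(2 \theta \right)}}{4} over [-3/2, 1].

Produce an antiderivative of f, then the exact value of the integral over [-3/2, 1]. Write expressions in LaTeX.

Differentiate the proposed F(\theta) back; it has to land on f(\theta) exactly.
F(\theta) = \frac{\theta^{3} \cos{\left(2 \theta \right)}}{4} - \frac{3 \theta^{2} \sin{\left(2 \theta \right)}}{8} + \frac{\theta^{2} \cos{\left(2 \theta \right)}}{8} - \frac{\theta \sin{\left(2 \theta \right)}}{8} - \frac{3 \theta \cos{\left(2 \theta \right)}}{8} + \frac{3 \sin{\left(2 \theta \right)}}{16} - \frac{\cos{\left(2 \theta \right)}}{16} is an antiderivative of f.
Check: d/d\theta[\frac{\theta^{3} \cos{\left(2 \theta \right)}}{4} - \frac{3 \theta^{2} \sin{\left(2 \theta \right)}}{8} + \frac{\theta^{2} \cos{\left(2 \theta \right)}}{8} - \frac{\theta \sin{\left(2 \theta \right)}}{8} - \frac{3 \theta \cos{\left(2 \theta \right)}}{8} + \frac{3 \sin{\left(2 \theta \right)}}{16} - \frac{\cos{\left(2 \theta \right)}}{16}] = - \frac{\theta^{3} \sin{\left(2 \theta \right)}}{2} - \frac{\theta^{2} \sin{\left(2 \theta \right)}}{4}, which equals f(\theta).
F(1) = - \frac{5 \sin{\left(2 \right)}}{16} - \frac{\cos{\left(2 \right)}}{16}; F(-3/2) = - \frac{\cos{\left(3 \right)}}{16} + \frac{15 \sin{\left(3 \right)}}{32}.
Integral = F(1) - F(-3/2) = - \frac{5 \sin{\left(2 \right)}}{16} - \frac{15 \sin{\left(3 \right)}}{32} + \frac{\cos{\left(3 \right)}}{16} - \frac{\cos{\left(2 \right)}}{16}.

Antiderivative: F(\theta) = \frac{\theta^{3} \cos{\left(2 \theta \right)}}{4} - \frac{3 \theta^{2} \sin{\left(2 \theta \right)}}{8} + \frac{\theta^{2} \cos{\left(2 \theta \right)}}{8} - \frac{\theta \sin{\left(2 \theta \right)}}{8} - \frac{3 \theta \cos{\left(2 \theta \right)}}{8} + \frac{3 \sin{\left(2 \theta \right)}}{16} - \frac{\cos{\left(2 \theta \right)}}{16}; value = - \frac{5 \sin{\left(2 \right)}}{16} - \frac{15 \sin{\left(3 \right)}}{32} + \frac{\cos{\left(3 \right)}}{16} - \frac{\cos{\left(2 \right)}}{16}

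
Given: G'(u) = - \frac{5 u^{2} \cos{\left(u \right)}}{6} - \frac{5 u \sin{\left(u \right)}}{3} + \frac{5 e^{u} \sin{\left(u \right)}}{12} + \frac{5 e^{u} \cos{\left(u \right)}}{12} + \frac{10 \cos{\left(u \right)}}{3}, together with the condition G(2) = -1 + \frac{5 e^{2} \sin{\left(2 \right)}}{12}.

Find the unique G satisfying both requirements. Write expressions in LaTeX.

G(u) = - \frac{5 \left(\frac{u^{2}}{2} - \frac{e^{u}}{4} - 2\right) \sin{\left(u \right)}}{3} - 1

G'(u) has the shape v'r + vr' for v = - \frac{5 u^{2}}{6} + \frac{5 e^{u}}{12} + \frac{10}{3} and r = \sin{\left(u \right)} — it is the derivative of the product v*r.
A general antiderivative is - \frac{5 \left(\frac{u^{2}}{2} - \frac{e^{u}}{4} - 2\right) \sin{\left(u \right)}}{3} + C.
The condition gives C = -1 + \frac{5 e^{2} \sin{\left(2 \right)}}{12} - (\frac{5 e^{2} \sin{\left(2 \right)}}{12}) = -1.
So G(u) = - \frac{5 \left(\frac{u^{2}}{2} - \frac{e^{u}}{4} - 2\right) \sin{\left(u \right)}}{3} - 1.
Check: d/du[- \frac{5 \left(\frac{u^{2}}{2} - \frac{e^{u}}{4} - 2\right) \sin{\left(u \right)}}{3} - 1] = - \frac{5 u^{2} \cos{\left(u \right)}}{6} - \frac{5 u \sin{\left(u \right)}}{3} + \frac{5 e^{u} \sin{\left(u \right)}}{12} + \frac{5 e^{u} \cos{\left(u \right)}}{12} + \frac{10 \cos{\left(u \right)}}{3} = G'(u).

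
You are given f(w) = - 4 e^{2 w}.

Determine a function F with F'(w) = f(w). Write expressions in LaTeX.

An antiderivative is F(w) = - 2 e^{2 w}.

Whatever form F(w) takes, F'(w) = f(w) is non-negotiable.
Check: d/dw[- 2 e^{2 w}] = - 4 e^{2 w} = f(w).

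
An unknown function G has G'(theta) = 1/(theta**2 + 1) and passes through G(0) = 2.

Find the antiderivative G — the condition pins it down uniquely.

G(theta) = atan(theta) + 2

The proposed G(theta) is checked by its d/dtheta: the result must match the given G'(theta).
A general antiderivative is atan(theta) + C.
The condition gives C = 2 - (0) = 2.
So G(theta) = atan(theta) + 2.
Check: d/dtheta[atan(theta) + 2] = 1/(theta**2 + 1) = G'(theta).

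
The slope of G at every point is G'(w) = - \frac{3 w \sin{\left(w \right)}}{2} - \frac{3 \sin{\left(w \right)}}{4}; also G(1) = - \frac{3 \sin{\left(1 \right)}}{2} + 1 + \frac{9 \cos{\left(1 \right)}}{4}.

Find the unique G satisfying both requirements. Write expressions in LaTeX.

The integrand splits into summands that can be handled one at a time.
A general antiderivative is \frac{3 w \cos{\left(w \right)}}{2} - \frac{3 \sin{\left(w \right)}}{2} + \frac{3 \cos{\left(w \right)}}{4} + C.
The condition gives C = - \frac{3 \sin{\left(1 \right)}}{2} + 1 + \frac{9 \cos{\left(1 \right)}}{4} - (- \frac{3 \sin{\left(1 \right)}}{2} + \frac{9 \cos{\left(1 \right)}}{4}) = 1.
So G(w) = \frac{3 w \cos{\left(w \right)}}{2} - \frac{3 \sin{\left(w \right)}}{2} + \frac{3 \cos{\left(w \right)}}{4} + 1.
Check: d/dw[\frac{3 w \cos{\left(w \right)}}{2} - \frac{3 \sin{\left(w \right)}}{2} + \frac{3 \cos{\left(w \right)}}{4} + 1] = - \frac{3 w \sin{\left(w \right)}}{2} - \frac{3 \sin{\left(w \right)}}{4} = G'(w).

G(w) = \frac{3 w \cos{\left(w \right)}}{2} - \frac{3 \sin{\left(w \right)}}{2} + \frac{3 \cos{\left(w \right)}}{4} + 1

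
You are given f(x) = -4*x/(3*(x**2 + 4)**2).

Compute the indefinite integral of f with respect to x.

f matches the chain-rule pattern g'(h)*h' with inner function h(x) = 6*x**2 + 24; substituting u = h(x) collapses the integral.
Check: d/dx[2/(3*(x**2 + 4))] = -4*x/(3*x**4 + 24*x**2 + 48), which equals f(x).

F(x) = 2/(3*(x**2 + 4)) + C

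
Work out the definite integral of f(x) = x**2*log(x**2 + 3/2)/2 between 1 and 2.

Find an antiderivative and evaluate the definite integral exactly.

Antiderivative: F(x) = x**3*log(x**2 + 3/2)/6 - x**3/9 + x/2 - sqrt(6)*atan(sqrt(6)*x/3)/4; value = -sqrt(6)*atan(2*sqrt(6)/3)/4 - 5/18 - log(5/2)/6 + sqrt(6)*atan(sqrt(6)/3)/4 + 4*log(11/2)/3

Since d/dx undoes antidifferentiation here, F'(x) = f(x) is required of F(x).
F(x) = x**3*log(x**2 + 3/2)/6 - x**3/9 + x/2 - sqrt(6)*atan(sqrt(6)*x/3)/4 is an antiderivative of f.
Check: d/dx[x**3*log(x**2 + 3/2)/6 - x**3/9 + x/2 - sqrt(6)*atan(sqrt(6)*x/3)/4] = x**2*log(x**2 + 3/2)/2 = f(x).
F(2) = -sqrt(6)*atan(2*sqrt(6)/3)/4 + 1/9 + 4*log(11/2)/3; F(1) = -sqrt(6)*atan(sqrt(6)/3)/4 + log(5/2)/6 + 7/18.
Integral = F(2) - F(1) = -sqrt(6)*atan(2*sqrt(6)/3)/4 - 5/18 - log(5/2)/6 + sqrt(6)*atan(sqrt(6)/3)/4 + 4*log(11/2)/3.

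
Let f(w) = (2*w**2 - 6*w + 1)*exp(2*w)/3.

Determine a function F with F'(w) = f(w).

f has the shape u'v + uv' for u = w**2/3 - 4*w/3 + 5/6 and v = exp(2*w) — it is the derivative of the product u*v.
Check: d/dw[(2*w**2 - 8*w + 5)*exp(2*w)/6] = 2*w**2*exp(2*w)/3 - 2*w*exp(2*w) + exp(2*w)/3, which equals f(w).

An antiderivative is F(w) = (2*w**2 - 8*w + 5)*exp(2*w)/6.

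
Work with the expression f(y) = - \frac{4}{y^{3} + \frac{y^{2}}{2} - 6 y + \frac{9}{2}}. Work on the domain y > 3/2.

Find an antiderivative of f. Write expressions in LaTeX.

An antiderivative is F(y) = \frac{2 \left(- 8 \log{\left(y - \frac{3}{2} \right)} + 9 \log{\left(y - 1 \right)} - \log{\left(y + 3 \right)}\right)}{9}.

The denominator factors as \left(y - 1\right) \left(y + 3\right) \left(2 y - 3\right); partial fractions split f into directly integrable pieces: - \frac{32}{9 \left(2 y - 3\right)} - \frac{2}{9 \left(y + 3\right)} + \frac{2}{y - 1}.
Check: d/dy[\frac{2 \left(- 8 \log{\left(y - \frac{3}{2} \right)} + 9 \log{\left(y - 1 \right)} - \log{\left(y + 3 \right)}\right)}{9}] = - \frac{8}{2 y^{3} + y^{2} - 12 y + 9}, which equals f(y).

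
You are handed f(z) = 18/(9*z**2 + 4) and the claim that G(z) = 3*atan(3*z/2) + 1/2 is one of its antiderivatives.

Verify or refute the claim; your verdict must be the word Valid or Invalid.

d/dz[G] = 18/(9*z**2 + 4)
This equals f(z) exactly, so the claim holds.

Valid - the claim checks out under differentiation.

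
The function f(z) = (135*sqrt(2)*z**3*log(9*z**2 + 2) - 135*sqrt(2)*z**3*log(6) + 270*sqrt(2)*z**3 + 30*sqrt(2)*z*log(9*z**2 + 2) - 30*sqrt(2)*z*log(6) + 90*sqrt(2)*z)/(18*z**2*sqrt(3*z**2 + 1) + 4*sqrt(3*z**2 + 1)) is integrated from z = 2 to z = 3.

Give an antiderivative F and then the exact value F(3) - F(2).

Recognize the product-rule pattern: f = u'v + uv' with u = 5*sqrt(3*z**2/2 + 1/2), v = log(3*z**2/2 + 1/3), so integration by parts undoes it.
F(z) = 5*sqrt(2)*sqrt(3*z**2 + 1)*log(9*z**2 + 2)/2 - 5*sqrt(2)*sqrt(3*z**2 + 1)*log(6)/2 is an antiderivative of f.
Check: d/dz[5*sqrt(2)*sqrt(3*z**2 + 1)*log(9*z**2 + 2)/2 - 5*sqrt(2)*sqrt(3*z**2 + 1)*log(6)/2] = (135*sqrt(2)*z**3*log(9*z**2 + 2) - 135*sqrt(2)*z**3*log(6) + 270*sqrt(2)*z**3 + 30*sqrt(2)*z*log(9*z**2 + 2) - 30*sqrt(2)*z*log(6) + 90*sqrt(2)*z)/(18*z**2*sqrt(3*z**2 + 1) + 4*sqrt(3*z**2 + 1)) = f(z).
F(3) = -5*sqrt(14)*log(6) + 5*sqrt(14)*log(83); F(2) = -5*sqrt(26)*log(6)/2 + 5*sqrt(26)*log(38)/2.
Integral = F(3) - F(2) = -5*sqrt(26)*log(19/3)/2 + 5*sqrt(14)*log(83/6).

Antiderivative: F(z) = 5*sqrt(2)*sqrt(3*z**2 + 1)*log(9*z**2 + 2)/2 - 5*sqrt(2)*sqrt(3*z**2 + 1)*log(6)/2; value = -5*sqrt(26)*log(19/3)/2 + 5*sqrt(14)*log(83/6)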